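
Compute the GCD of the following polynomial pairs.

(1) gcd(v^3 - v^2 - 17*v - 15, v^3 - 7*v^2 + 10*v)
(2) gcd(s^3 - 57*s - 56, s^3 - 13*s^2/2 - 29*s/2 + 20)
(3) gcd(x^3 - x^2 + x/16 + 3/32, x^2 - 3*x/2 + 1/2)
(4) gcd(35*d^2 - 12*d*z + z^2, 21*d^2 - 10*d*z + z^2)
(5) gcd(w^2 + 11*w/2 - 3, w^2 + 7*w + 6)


(1) = v - 5
(2) = s - 8
(3) = x - 1/2
(4) = gcd((-7*d + z)*(-5*d + z), (-7*d + z)*(-3*d + z)) = -7*d + z
(5) = gcd((w - 1/2)*(w + 6), (w + 1)*(w + 6)) = w + 6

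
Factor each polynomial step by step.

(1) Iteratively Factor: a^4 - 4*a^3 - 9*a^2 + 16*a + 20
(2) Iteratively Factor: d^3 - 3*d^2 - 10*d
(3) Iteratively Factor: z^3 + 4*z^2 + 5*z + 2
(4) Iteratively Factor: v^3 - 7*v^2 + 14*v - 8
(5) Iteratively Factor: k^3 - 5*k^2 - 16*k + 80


(1) = (a + 2)*(a^3 - 6*a^2 + 3*a + 10) = (a - 5)*(a + 2)*(a^2 - a - 2) = (a - 5)*(a - 2)*(a + 2)*(a + 1)
(2) = (d + 2)*(d^2 - 5*d) = (d - 5)*(d + 2)*(d)
(3) = (z + 2)*(z^2 + 2*z + 1) = (z + 1)*(z + 2)*(z + 1)
(4) = (v - 2)*(v^2 - 5*v + 4) = (v - 2)*(v - 1)*(v - 4)
(5) = (k - 5)*(k^2 - 16) = (k - 5)*(k + 4)*(k - 4)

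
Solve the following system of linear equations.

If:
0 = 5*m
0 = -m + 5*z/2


Then:
m = 0
z = 0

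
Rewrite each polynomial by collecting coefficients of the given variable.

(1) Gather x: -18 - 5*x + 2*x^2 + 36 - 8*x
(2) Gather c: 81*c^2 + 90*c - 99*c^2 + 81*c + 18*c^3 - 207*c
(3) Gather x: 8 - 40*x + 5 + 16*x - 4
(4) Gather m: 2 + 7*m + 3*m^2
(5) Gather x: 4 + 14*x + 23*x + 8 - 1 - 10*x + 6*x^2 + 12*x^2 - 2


(1) = 2*x^2 - 13*x + 18
(2) = 18*c^3 - 18*c^2 - 36*c
(3) = 9 - 24*x
(4) = 3*m^2 + 7*m + 2
(5) = 18*x^2 + 27*x + 9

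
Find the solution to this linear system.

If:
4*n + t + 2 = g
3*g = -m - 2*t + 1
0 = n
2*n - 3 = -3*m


Then:
g = 4/5
m = 1
n = 0
t = -6/5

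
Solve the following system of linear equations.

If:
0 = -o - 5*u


Then:
o = -5*u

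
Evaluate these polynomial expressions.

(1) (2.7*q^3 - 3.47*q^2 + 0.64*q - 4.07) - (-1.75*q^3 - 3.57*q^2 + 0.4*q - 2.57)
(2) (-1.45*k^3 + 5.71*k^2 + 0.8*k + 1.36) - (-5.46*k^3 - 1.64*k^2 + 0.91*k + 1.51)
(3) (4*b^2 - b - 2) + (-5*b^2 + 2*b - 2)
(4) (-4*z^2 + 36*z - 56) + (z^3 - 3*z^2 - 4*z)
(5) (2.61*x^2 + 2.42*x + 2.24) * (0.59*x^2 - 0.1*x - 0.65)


(1) = 4.45*q^3 + 0.1*q^2 + 0.24*q - 1.5
(2) = 4.01*k^3 + 7.35*k^2 - 0.11*k - 0.15
(3) = -b^2 + b - 4
(4) = z^3 - 7*z^2 + 32*z - 56
(5) = 1.5399*x^4 + 1.1668*x^3 - 0.6169*x^2 - 1.797*x - 1.456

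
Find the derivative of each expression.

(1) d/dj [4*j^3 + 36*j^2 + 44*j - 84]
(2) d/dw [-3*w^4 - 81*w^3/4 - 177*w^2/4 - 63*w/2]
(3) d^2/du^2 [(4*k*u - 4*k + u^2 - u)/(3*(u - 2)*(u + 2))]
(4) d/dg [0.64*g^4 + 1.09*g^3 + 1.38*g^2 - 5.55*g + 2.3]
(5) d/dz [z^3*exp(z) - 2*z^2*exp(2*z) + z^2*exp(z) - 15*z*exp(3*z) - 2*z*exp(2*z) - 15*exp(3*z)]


(1) = 12*j^2 + 72*j + 44
(2) = -12*w^3 - 243*w^2/4 - 177*w/2 - 63/2
(3) = 2*(4*k*u^3 - 12*k*u^2 + 48*k*u - 16*k - u^3 + 12*u^2 - 12*u + 16)/(3*(u^6 - 12*u^4 + 48*u^2 - 64))
(4) = 2.56*g^3 + 3.27*g^2 + 2.76*g - 5.55
(5) = (z^3 - 4*z^2*exp(z) + 4*z^2 - 45*z*exp(2*z) - 8*z*exp(z) + 2*z - 60*exp(2*z) - 2*exp(z))*exp(z)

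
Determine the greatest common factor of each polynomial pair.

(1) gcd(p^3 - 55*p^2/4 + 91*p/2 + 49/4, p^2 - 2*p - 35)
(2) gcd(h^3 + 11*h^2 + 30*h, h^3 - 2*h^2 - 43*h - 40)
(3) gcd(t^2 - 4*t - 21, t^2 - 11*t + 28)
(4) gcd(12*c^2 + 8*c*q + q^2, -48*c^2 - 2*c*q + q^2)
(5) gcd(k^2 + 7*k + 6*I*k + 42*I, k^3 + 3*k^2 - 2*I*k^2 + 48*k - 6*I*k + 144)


(1) = gcd((p - 7)^2*(p + 1/4), (p - 7)*(p + 5)) = p - 7
(2) = gcd(h*(h + 5)*(h + 6), (h - 8)*(h + 1)*(h + 5)) = h + 5
(3) = t - 7
(4) = gcd((2*c + q)*(6*c + q), (-8*c + q)*(6*c + q)) = 6*c + q
(5) = gcd((k + 7)*(k + 6*I), (k + 3)*(k - 8*I)*(k + 6*I)) = k + 6*I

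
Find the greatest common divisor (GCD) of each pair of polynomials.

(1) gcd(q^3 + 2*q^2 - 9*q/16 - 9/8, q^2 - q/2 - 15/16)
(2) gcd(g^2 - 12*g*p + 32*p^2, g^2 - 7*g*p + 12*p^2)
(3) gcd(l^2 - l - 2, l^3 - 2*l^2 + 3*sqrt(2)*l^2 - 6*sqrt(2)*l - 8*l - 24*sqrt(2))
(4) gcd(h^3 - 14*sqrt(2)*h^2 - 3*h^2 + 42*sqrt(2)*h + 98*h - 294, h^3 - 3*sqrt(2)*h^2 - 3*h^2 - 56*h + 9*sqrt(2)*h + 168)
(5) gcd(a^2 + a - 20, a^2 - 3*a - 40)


(1) = gcd((q - 3/4)*(q + 3/4)*(q + 2), (q - 5/4)*(q + 3/4)) = q + 3/4
(2) = gcd((g - 8*p)*(g - 4*p), (g - 4*p)*(g - 3*p)) = -g + 4*p
(3) = 1
(4) = gcd((h - 3)*(h - 7*sqrt(2))^2, (h - 3)*(h - 7*sqrt(2))*(h + 4*sqrt(2))) = h^2 + h*(-7*sqrt(2) - 3) + 21*sqrt(2)
(5) = gcd((a - 4)*(a + 5), (a - 8)*(a + 5)) = a + 5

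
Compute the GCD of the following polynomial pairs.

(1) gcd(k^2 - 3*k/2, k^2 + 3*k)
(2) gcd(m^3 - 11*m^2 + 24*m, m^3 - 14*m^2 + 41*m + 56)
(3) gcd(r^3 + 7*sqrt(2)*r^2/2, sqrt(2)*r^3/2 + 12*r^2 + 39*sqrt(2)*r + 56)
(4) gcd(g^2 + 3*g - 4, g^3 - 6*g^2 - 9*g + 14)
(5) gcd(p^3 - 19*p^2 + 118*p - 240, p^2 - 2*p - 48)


(1) = gcd(k*(k - 3/2), k*(k + 3)) = k
(2) = gcd(m*(m - 8)*(m - 3), (m - 8)*(m - 7)*(m + 1)) = m - 8
(3) = 1
(4) = gcd((g - 1)*(g + 4), (g - 7)*(g - 1)*(g + 2)) = g - 1
(5) = p - 8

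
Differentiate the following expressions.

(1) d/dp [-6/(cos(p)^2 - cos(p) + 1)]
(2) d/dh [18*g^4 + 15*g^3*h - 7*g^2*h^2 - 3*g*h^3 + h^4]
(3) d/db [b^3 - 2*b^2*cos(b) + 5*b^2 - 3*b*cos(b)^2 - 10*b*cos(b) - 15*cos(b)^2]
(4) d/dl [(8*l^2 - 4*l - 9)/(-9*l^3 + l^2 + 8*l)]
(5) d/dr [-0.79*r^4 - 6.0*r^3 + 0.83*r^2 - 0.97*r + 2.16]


(1) = 6*(1 - 2*cos(p))*sin(p)/(sin(p)^2 + cos(p) - 2)^2
(2) = 15*g^3 - 14*g^2*h - 9*g*h^2 + 4*h^3
(3) = 2*b^2*sin(b) + 3*b^2 + 10*b*sin(b) + 3*b*sin(2*b) - 4*b*cos(b) + 10*b + 15*sin(2*b) - 3*cos(b)^2 - 10*cos(b)
(4) = (72*l^4 - 72*l^3 - 175*l^2 + 18*l + 72)/(l^2*(81*l^4 - 18*l^3 - 143*l^2 + 16*l + 64))
(5) = -3.16*r^3 - 18.0*r^2 + 1.66*r - 0.97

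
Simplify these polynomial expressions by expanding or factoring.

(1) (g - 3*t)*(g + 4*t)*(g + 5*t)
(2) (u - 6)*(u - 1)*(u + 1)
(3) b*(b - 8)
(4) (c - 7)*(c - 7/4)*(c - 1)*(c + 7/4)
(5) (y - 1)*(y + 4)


(1) = g^3 + 6*g^2*t - 7*g*t^2 - 60*t^3
(2) = u^3 - 6*u^2 - u + 6
(3) = b^2 - 8*b
(4) = c^4 - 8*c^3 + 63*c^2/16 + 49*c/2 - 343/16
(5) = y^2 + 3*y - 4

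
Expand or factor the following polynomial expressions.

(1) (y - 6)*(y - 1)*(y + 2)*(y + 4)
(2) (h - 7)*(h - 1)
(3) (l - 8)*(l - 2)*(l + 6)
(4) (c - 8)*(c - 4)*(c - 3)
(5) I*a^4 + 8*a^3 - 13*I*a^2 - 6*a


(1) = y^4 - y^3 - 28*y^2 - 20*y + 48
(2) = h^2 - 8*h + 7
(3) = l^3 - 4*l^2 - 44*l + 96
(4) = c^3 - 15*c^2 + 68*c - 96
(5) = a*(a - 6*I)*(a - I)*(I*a + 1)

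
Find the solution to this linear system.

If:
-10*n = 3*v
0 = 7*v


Then:
n = 0
v = 0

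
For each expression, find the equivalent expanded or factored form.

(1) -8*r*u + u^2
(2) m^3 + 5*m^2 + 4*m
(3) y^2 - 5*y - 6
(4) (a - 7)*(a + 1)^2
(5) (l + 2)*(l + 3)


(1) = u*(-8*r + u)
(2) = m*(m + 1)*(m + 4)
(3) = (y - 6)*(y + 1)
(4) = a^3 - 5*a^2 - 13*a - 7
(5) = l^2 + 5*l + 6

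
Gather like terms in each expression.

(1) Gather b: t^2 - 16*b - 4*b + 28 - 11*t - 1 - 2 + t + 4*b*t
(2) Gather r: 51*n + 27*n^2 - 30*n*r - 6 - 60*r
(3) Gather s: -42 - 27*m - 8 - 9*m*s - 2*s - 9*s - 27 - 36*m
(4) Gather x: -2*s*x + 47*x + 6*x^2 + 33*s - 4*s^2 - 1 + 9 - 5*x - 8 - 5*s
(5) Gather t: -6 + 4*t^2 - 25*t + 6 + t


(1) = b*(4*t - 20) + t^2 - 10*t + 25
(2) = 27*n^2 + 51*n + r*(-30*n - 60) - 6
(3) = -63*m + s*(-9*m - 11) - 77
(4) = -4*s^2 + 28*s + 6*x^2 + x*(42 - 2*s)
(5) = 4*t^2 - 24*t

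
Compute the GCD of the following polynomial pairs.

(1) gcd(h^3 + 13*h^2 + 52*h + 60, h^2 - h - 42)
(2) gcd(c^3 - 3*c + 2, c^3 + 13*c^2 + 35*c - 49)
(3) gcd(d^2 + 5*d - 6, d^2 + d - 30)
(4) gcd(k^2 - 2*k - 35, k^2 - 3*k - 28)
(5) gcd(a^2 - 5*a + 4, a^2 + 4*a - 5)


(1) = h + 6
(2) = gcd((c - 1)^2*(c + 2), (c - 1)*(c + 7)^2) = c - 1
(3) = gcd((d - 1)*(d + 6), (d - 5)*(d + 6)) = d + 6
(4) = gcd((k - 7)*(k + 5), (k - 7)*(k + 4)) = k - 7
(5) = gcd((a - 4)*(a - 1), (a - 1)*(a + 5)) = a - 1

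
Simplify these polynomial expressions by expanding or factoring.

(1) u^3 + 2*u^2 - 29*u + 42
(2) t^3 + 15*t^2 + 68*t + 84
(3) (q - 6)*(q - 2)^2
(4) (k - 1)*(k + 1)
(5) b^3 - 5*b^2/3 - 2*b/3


(1) = (u - 3)*(u - 2)*(u + 7)
(2) = (t + 2)*(t + 6)*(t + 7)
(3) = q^3 - 10*q^2 + 28*q - 24
(4) = k^2 - 1
(5) = b*(b - 2)*(b + 1/3)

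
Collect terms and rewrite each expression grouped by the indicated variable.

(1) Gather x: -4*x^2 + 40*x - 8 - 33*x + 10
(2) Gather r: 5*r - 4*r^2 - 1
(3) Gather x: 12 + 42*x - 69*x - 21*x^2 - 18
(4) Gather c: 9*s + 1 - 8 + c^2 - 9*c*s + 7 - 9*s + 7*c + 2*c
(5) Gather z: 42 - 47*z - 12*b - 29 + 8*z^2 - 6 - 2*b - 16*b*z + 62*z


(1) = -4*x^2 + 7*x + 2
(2) = -4*r^2 + 5*r - 1
(3) = -21*x^2 - 27*x - 6
(4) = c^2 + c*(9 - 9*s)
(5) = -14*b + 8*z^2 + z*(15 - 16*b) + 7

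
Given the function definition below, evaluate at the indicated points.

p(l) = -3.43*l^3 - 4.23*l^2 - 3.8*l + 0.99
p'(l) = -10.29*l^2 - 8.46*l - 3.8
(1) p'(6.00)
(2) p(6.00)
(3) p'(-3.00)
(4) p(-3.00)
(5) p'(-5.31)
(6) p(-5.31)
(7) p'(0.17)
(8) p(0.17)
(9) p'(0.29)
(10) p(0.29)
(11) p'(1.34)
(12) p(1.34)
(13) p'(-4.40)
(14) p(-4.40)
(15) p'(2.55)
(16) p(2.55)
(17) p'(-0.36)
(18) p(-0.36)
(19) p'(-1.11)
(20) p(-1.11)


(1) = -425.00
(2) = -914.97
(3) = -71.03
(4) = 66.93
(5) = -249.02
(6) = 415.44
(7) = -5.54
(8) = 0.20
(9) = -7.12
(10) = -0.55
(11) = -33.61
(12) = -19.95
(13) = -165.79
(14) = 228.00
(15) = -92.28
(16) = -93.08
(17) = -2.09
(18) = 1.97
(19) = -7.09
(20) = 4.69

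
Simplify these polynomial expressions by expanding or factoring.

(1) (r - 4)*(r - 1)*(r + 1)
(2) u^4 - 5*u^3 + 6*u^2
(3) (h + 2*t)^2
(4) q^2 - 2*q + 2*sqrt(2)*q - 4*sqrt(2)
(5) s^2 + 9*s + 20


(1) = r^3 - 4*r^2 - r + 4
(2) = u^2*(u - 3)*(u - 2)
(3) = h^2 + 4*h*t + 4*t^2
(4) = (q - 2)*(q + 2*sqrt(2))
(5) = (s + 4)*(s + 5)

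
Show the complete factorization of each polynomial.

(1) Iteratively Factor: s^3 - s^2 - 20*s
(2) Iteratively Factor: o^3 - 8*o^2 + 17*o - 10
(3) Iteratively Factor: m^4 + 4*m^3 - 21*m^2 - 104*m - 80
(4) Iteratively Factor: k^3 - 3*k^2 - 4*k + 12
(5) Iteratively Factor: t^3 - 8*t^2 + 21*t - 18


(1) = (s + 4)*(s^2 - 5*s) = s*(s + 4)*(s - 5)
(2) = (o - 1)*(o^2 - 7*o + 10) = (o - 2)*(o - 1)*(o - 5)
(3) = (m + 4)*(m^3 - 21*m - 20) = (m + 1)*(m + 4)*(m^2 - m - 20) = (m - 5)*(m + 1)*(m + 4)*(m + 4)
(4) = (k + 2)*(k^2 - 5*k + 6) = (k - 2)*(k + 2)*(k - 3)
(5) = (t - 2)*(t^2 - 6*t + 9) = (t - 3)*(t - 2)*(t - 3)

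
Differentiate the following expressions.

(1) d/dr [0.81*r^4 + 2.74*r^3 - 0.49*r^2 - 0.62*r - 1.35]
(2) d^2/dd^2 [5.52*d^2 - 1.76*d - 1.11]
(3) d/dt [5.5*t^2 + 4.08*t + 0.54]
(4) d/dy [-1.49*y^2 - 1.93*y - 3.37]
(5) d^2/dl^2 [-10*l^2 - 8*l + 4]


(1) = 3.24*r^3 + 8.22*r^2 - 0.98*r - 0.62
(2) = 11.0400000000000
(3) = 11.0*t + 4.08
(4) = -2.98*y - 1.93
(5) = -20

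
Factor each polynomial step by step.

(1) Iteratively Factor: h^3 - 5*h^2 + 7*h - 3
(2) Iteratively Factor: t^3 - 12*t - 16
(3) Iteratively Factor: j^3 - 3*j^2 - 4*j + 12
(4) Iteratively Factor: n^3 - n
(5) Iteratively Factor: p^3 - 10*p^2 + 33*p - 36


(1) = (h - 1)*(h^2 - 4*h + 3) = (h - 1)^2*(h - 3)
(2) = (t - 4)*(t^2 + 4*t + 4) = (t - 4)*(t + 2)*(t + 2)
(3) = (j + 2)*(j^2 - 5*j + 6) = (j - 2)*(j + 2)*(j - 3)
(4) = (n - 1)*(n^2 + n) = n*(n - 1)*(n + 1)
(5) = (p - 4)*(p^2 - 6*p + 9) = (p - 4)*(p - 3)*(p - 3)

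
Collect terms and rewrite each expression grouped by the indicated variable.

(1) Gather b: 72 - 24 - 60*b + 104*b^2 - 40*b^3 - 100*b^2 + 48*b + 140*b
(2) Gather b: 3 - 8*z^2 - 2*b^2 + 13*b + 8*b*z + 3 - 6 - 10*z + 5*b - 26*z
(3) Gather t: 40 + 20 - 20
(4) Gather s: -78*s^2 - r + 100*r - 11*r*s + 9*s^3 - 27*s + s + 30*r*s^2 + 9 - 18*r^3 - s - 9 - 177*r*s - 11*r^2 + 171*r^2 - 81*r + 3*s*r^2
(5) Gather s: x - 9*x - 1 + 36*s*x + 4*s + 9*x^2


(1) = -40*b^3 + 4*b^2 + 128*b + 48
(2) = -2*b^2 + b*(8*z + 18) - 8*z^2 - 36*z
(3) = 40
(4) = -18*r^3 + 160*r^2 + 18*r + 9*s^3 + s^2*(30*r - 78) + s*(3*r^2 - 188*r - 27)
(5) = s*(36*x + 4) + 9*x^2 - 8*x - 1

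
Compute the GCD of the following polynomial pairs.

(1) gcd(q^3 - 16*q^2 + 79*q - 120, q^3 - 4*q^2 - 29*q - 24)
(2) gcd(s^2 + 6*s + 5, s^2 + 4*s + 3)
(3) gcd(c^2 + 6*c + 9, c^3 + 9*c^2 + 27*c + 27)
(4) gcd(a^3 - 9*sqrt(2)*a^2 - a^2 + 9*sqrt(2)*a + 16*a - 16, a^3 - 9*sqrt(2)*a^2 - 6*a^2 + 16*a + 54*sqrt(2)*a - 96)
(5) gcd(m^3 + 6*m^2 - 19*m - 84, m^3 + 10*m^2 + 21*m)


(1) = q - 8
(2) = s + 1
(3) = gcd((c + 3)^2, (c + 3)^3) = c^2 + 6*c + 9
(4) = gcd((a - 1)*(a - 8*sqrt(2))*(a - sqrt(2)), (a - 6)*(a - 8*sqrt(2))*(a - sqrt(2))) = a^2 - 9*sqrt(2)*a + 16
(5) = m^2 + 10*m + 21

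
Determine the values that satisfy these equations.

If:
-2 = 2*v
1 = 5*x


Then:
v = -1
x = 1/5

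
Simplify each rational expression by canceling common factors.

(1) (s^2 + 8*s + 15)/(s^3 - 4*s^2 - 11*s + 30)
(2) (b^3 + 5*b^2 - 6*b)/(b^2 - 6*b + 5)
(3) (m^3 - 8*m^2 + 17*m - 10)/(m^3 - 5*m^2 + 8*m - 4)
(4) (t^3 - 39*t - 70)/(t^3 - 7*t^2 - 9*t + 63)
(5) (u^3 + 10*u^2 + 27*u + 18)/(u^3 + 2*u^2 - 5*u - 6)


(1) = (s + 5)/(s^2 - 7*s + 10)
(2) = (b^2 + 6*b)/(b - 5)
(3) = (m - 5)/(m - 2)
(4) = (t^2 + 7*t + 10)/(t^2 - 9)
(5) = (u + 6)/(u - 2)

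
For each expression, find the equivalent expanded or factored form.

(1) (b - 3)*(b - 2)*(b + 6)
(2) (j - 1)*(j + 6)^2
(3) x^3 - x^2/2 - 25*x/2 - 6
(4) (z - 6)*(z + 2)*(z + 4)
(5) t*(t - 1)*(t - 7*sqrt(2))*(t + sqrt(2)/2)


(1) = b^3 + b^2 - 24*b + 36
(2) = j^3 + 11*j^2 + 24*j - 36
(3) = (x - 4)*(x + 1/2)*(x + 3)
(4) = z^3 - 28*z - 48
(5) = t^4 - 13*sqrt(2)*t^3/2 - t^3 - 7*t^2 + 13*sqrt(2)*t^2/2 + 7*t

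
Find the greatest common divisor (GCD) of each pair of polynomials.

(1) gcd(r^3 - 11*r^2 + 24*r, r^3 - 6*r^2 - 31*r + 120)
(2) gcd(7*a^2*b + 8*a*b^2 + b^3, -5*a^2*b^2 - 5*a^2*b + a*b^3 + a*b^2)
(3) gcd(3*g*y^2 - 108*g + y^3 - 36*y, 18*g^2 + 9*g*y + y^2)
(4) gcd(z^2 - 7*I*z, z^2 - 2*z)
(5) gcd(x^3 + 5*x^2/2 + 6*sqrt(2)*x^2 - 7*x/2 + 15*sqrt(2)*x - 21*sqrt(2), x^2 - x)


(1) = r^2 - 11*r + 24
(2) = b
(3) = gcd((3*g + y)*(y - 6)*(y + 6), (3*g + y)*(6*g + y)) = 3*g + y
(4) = z
(5) = gcd((x - 1)*(x + 7/2)*(x + 6*sqrt(2)), x*(x - 1)) = x - 1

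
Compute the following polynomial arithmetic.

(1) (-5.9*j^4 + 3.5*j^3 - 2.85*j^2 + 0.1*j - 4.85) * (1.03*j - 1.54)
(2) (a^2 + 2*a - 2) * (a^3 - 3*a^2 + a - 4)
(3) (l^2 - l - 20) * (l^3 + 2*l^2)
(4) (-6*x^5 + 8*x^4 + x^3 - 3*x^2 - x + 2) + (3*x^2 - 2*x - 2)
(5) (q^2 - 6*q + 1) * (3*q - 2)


(1) = -6.077*j^5 + 12.691*j^4 - 8.3255*j^3 + 4.492*j^2 - 5.1495*j + 7.469
(2) = a^5 - a^4 - 7*a^3 + 4*a^2 - 10*a + 8
(3) = l^5 + l^4 - 22*l^3 - 40*l^2
(4) = -6*x^5 + 8*x^4 + x^3 - 3*x
(5) = 3*q^3 - 20*q^2 + 15*q - 2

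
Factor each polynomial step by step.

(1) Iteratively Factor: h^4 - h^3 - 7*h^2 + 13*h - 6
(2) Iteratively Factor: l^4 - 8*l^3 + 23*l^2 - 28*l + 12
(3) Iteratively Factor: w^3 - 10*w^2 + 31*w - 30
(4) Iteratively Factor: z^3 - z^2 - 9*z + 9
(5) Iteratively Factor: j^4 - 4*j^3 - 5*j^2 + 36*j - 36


(1) = (h + 3)*(h^3 - 4*h^2 + 5*h - 2) = (h - 1)*(h + 3)*(h^2 - 3*h + 2) = (h - 2)*(h - 1)*(h + 3)*(h - 1)
(2) = (l - 2)*(l^3 - 6*l^2 + 11*l - 6) = (l - 2)^2*(l^2 - 4*l + 3) = (l - 3)*(l - 2)^2*(l - 1)
(3) = (w - 5)*(w^2 - 5*w + 6) = (w - 5)*(w - 3)*(w - 2)
(4) = (z - 3)*(z^2 + 2*z - 3) = (z - 3)*(z - 1)*(z + 3)
(5) = (j - 3)*(j^3 - j^2 - 8*j + 12) = (j - 3)*(j - 2)*(j^2 + j - 6) = (j - 3)*(j - 2)^2*(j + 3)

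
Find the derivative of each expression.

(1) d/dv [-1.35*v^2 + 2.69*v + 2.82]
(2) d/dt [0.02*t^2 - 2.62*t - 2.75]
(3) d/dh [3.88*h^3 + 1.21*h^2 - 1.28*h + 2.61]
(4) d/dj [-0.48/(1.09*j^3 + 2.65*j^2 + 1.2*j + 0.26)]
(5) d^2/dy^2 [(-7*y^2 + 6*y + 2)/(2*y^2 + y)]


(1) = 2.69 - 2.7*v
(2) = 0.04*t - 2.62
(3) = 11.64*h^2 + 2.42*h - 1.28
(4) = (1.5696*j^2 + 2.544*j + 0.576)/(1.09*j^3 + 2.65*j^2 + 1.2*j + 0.26)^2
(5) = 4*(19*y^3 + 12*y^2 + 6*y + 1)/(y^3*(8*y^3 + 12*y^2 + 6*y + 1))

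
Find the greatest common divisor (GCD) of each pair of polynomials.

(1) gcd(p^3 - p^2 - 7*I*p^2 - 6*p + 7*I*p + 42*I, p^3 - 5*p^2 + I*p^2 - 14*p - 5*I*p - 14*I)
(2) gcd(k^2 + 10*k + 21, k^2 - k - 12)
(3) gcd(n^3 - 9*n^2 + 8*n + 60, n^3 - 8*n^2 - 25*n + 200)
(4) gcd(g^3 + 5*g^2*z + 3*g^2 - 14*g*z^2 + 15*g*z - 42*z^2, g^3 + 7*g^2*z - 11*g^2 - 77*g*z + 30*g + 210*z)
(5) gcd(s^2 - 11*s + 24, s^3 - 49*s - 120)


(1) = gcd((p - 3)*(p + 2)*(p - 7*I), (p - 7)*(p + 2)*(p + I)) = p + 2
(2) = k + 3
(3) = gcd((n - 6)*(n - 5)*(n + 2), (n - 8)*(n - 5)*(n + 5)) = n - 5
(4) = gcd((g + 3)*(g - 2*z)*(g + 7*z), (g - 6)*(g - 5)*(g + 7*z)) = g + 7*z
(5) = s - 8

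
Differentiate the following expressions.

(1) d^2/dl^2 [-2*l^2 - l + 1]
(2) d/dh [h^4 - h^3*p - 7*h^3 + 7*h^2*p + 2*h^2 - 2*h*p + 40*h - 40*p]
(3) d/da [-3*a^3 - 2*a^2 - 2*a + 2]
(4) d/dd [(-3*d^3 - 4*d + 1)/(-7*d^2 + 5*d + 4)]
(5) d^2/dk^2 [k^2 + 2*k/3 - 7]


(1) = -4
(2) = 4*h^3 - 3*h^2*p - 21*h^2 + 14*h*p + 4*h - 2*p + 40
(3) = -9*a^2 - 4*a - 2
(4) = (21*d^4 - 30*d^3 - 64*d^2 + 14*d - 21)/(49*d^4 - 70*d^3 - 31*d^2 + 40*d + 16)
(5) = 2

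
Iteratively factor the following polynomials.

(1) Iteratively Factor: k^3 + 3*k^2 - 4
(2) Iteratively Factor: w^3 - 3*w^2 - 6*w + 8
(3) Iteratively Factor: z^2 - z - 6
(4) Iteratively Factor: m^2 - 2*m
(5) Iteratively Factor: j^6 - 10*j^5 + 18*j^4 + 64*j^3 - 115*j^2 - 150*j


(1) = (k - 1)*(k^2 + 4*k + 4) = (k - 1)*(k + 2)*(k + 2)
(2) = (w - 1)*(w^2 - 2*w - 8) = (w - 4)*(w - 1)*(w + 2)
(3) = (z - 3)*(z + 2)
(4) = (m - 2)*(m)
(5) = (j - 5)*(j^5 - 5*j^4 - 7*j^3 + 29*j^2 + 30*j) = (j - 5)*(j + 1)*(j^4 - 6*j^3 - j^2 + 30*j) = (j - 5)^2*(j + 1)*(j^3 - j^2 - 6*j) = (j - 5)^2*(j + 1)*(j + 2)*(j^2 - 3*j) = (j - 5)^2*(j - 3)*(j + 1)*(j + 2)*(j)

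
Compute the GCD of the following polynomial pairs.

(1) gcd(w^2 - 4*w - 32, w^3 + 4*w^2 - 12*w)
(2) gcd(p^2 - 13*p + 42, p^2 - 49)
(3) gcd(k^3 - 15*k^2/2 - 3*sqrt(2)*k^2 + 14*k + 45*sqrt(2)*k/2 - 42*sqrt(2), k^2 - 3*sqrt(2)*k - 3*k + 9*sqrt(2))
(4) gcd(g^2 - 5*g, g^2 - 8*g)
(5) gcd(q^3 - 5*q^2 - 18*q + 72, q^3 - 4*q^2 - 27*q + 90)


(1) = 1
(2) = p - 7
(3) = gcd((k - 4)*(k - 7/2)*(k - 3*sqrt(2)), (k - 3)*(k - 3*sqrt(2))) = k - 3*sqrt(2)
(4) = gcd(g*(g - 5), g*(g - 8)) = g
(5) = gcd((q - 6)*(q - 3)*(q + 4), (q - 6)*(q - 3)*(q + 5)) = q^2 - 9*q + 18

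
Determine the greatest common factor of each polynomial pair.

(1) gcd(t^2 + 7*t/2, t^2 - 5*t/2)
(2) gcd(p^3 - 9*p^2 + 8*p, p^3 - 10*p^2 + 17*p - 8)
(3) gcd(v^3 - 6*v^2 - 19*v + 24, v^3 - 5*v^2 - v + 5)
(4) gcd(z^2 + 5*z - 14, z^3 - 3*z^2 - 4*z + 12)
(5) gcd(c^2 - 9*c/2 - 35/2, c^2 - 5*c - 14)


(1) = gcd(t*(t + 7/2), t*(t - 5/2)) = t
(2) = gcd(p*(p - 8)*(p - 1), (p - 8)*(p - 1)^2) = p^2 - 9*p + 8
(3) = gcd((v - 8)*(v - 1)*(v + 3), (v - 5)*(v - 1)*(v + 1)) = v - 1
(4) = gcd((z - 2)*(z + 7), (z - 3)*(z - 2)*(z + 2)) = z - 2
(5) = gcd((c - 7)*(c + 5/2), (c - 7)*(c + 2)) = c - 7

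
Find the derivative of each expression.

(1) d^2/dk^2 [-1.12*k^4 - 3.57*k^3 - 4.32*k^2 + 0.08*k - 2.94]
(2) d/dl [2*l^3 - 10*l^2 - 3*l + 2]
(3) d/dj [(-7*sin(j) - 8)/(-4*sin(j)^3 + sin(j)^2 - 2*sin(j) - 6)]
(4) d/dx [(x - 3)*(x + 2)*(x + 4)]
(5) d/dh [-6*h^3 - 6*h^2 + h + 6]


(1) = -13.44*k^2 - 21.42*k - 8.64
(2) = 6*l^2 - 20*l - 3
(3) = (-56*sin(j)^3 - 89*sin(j)^2 + 16*sin(j) + 26)*cos(j)/(4*sin(j)^3 - sin(j)^2 + 2*sin(j) + 6)^2
(4) = 3*x^2 + 6*x - 10
(5) = -18*h^2 - 12*h + 1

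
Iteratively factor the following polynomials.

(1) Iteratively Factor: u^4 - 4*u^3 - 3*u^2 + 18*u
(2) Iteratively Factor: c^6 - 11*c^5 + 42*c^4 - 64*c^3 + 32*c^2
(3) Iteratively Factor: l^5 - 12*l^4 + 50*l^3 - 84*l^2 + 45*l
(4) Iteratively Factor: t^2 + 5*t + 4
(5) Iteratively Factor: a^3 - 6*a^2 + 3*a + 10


(1) = (u + 2)*(u^3 - 6*u^2 + 9*u) = u*(u + 2)*(u^2 - 6*u + 9) = u*(u - 3)*(u + 2)*(u - 3)
(2) = (c - 2)*(c^5 - 9*c^4 + 24*c^3 - 16*c^2) = (c - 4)*(c - 2)*(c^4 - 5*c^3 + 4*c^2) = (c - 4)*(c - 2)*(c - 1)*(c^3 - 4*c^2) = c*(c - 4)*(c - 2)*(c - 1)*(c^2 - 4*c) = c*(c - 4)^2*(c - 2)*(c - 1)*(c)
(3) = (l - 3)*(l^4 - 9*l^3 + 23*l^2 - 15*l) = (l - 3)*(l - 1)*(l^3 - 8*l^2 + 15*l) = (l - 5)*(l - 3)*(l - 1)*(l^2 - 3*l) = l*(l - 5)*(l - 3)*(l - 1)*(l - 3)
(4) = (t + 1)*(t + 4)
(5) = (a - 5)*(a^2 - a - 2) = (a - 5)*(a + 1)*(a - 2)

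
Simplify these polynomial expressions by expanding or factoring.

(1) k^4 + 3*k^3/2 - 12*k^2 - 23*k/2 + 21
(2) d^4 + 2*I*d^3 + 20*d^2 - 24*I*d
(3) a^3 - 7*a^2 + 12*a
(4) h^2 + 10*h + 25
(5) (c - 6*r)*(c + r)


(1) = (k - 3)*(k - 1)*(k + 2)*(k + 7/2)
(2) = d*(d - 2*I)^2*(d + 6*I)
(3) = a*(a - 4)*(a - 3)
(4) = (h + 5)^2
(5) = c^2 - 5*c*r - 6*r^2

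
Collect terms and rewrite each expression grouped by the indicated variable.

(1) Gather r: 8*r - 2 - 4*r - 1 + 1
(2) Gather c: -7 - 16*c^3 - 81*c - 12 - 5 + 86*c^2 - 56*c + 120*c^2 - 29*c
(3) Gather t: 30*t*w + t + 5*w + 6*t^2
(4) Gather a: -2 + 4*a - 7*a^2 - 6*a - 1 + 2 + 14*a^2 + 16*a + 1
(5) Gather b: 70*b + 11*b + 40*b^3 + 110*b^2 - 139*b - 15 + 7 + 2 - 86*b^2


(1) = 4*r - 2
(2) = -16*c^3 + 206*c^2 - 166*c - 24
(3) = 6*t^2 + t*(30*w + 1) + 5*w
(4) = 7*a^2 + 14*a
(5) = 40*b^3 + 24*b^2 - 58*b - 6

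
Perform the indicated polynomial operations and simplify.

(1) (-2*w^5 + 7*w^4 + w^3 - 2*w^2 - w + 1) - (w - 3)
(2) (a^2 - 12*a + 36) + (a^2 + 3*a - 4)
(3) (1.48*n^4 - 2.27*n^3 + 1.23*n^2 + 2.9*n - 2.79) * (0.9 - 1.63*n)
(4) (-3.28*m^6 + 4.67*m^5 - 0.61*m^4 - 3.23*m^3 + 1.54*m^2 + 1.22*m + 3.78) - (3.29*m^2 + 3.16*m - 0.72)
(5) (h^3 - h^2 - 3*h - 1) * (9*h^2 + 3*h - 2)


(1) = -2*w^5 + 7*w^4 + w^3 - 2*w^2 - 2*w + 4
(2) = 2*a^2 - 9*a + 32
(3) = -2.4124*n^5 + 5.0321*n^4 - 4.0479*n^3 - 3.62*n^2 + 7.1577*n - 2.511
(4) = -3.28*m^6 + 4.67*m^5 - 0.61*m^4 - 3.23*m^3 - 1.75*m^2 - 1.94*m + 4.5
(5) = 9*h^5 - 6*h^4 - 32*h^3 - 16*h^2 + 3*h + 2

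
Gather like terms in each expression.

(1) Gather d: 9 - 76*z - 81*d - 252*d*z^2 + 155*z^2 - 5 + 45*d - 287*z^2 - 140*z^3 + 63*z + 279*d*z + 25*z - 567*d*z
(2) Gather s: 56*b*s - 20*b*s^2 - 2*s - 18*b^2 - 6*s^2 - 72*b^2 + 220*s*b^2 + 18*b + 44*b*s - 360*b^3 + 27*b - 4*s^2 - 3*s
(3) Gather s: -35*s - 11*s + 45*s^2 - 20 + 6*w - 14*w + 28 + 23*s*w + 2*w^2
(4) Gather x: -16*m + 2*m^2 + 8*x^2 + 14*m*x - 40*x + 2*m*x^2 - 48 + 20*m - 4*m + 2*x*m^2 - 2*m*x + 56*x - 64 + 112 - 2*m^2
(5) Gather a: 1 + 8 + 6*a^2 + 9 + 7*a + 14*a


(1) = d*(-252*z^2 - 288*z - 36) - 140*z^3 - 132*z^2 + 12*z + 4
(2) = -360*b^3 - 90*b^2 + 45*b + s^2*(-20*b - 10) + s*(220*b^2 + 100*b - 5)
(3) = 45*s^2 + s*(23*w - 46) + 2*w^2 - 8*w + 8
(4) = x^2*(2*m + 8) + x*(2*m^2 + 12*m + 16)
(5) = 6*a^2 + 21*a + 18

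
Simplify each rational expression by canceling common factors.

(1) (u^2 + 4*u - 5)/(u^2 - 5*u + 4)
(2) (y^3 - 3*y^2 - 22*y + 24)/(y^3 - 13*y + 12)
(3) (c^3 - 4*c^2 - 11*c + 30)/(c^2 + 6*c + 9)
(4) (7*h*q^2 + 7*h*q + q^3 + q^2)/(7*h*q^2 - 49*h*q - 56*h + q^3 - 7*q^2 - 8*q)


(1) = (u + 5)/(u - 4)
(2) = (y - 6)/(y - 3)
(3) = (c^2 - 7*c + 10)/(c + 3)
(4) = q/(q - 8)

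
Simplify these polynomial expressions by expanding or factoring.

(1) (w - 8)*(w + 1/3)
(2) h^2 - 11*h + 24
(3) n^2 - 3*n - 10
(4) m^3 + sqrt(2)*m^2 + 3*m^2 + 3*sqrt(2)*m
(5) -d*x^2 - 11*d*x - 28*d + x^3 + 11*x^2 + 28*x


(1) = w^2 - 23*w/3 - 8/3
(2) = (h - 8)*(h - 3)
(3) = (n - 5)*(n + 2)
(4) = m*(m + 3)*(m + sqrt(2))
(5) = (-d + x)*(x + 4)*(x + 7)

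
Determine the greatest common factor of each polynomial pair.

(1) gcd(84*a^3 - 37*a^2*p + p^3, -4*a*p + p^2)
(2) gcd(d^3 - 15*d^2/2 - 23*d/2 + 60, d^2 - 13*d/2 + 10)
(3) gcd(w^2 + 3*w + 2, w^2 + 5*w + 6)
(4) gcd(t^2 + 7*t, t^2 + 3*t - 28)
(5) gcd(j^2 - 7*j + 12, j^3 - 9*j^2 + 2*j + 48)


(1) = -4*a + p
(2) = d - 5/2
(3) = gcd((w + 1)*(w + 2), (w + 2)*(w + 3)) = w + 2
(4) = t + 7
(5) = j - 3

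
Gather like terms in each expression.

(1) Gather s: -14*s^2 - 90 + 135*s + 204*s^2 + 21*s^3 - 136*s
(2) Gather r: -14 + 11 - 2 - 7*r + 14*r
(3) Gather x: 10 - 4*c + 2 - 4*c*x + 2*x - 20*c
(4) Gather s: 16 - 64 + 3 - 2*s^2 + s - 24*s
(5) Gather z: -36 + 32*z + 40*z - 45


(1) = 21*s^3 + 190*s^2 - s - 90
(2) = 7*r - 5
(3) = -24*c + x*(2 - 4*c) + 12
(4) = -2*s^2 - 23*s - 45
(5) = 72*z - 81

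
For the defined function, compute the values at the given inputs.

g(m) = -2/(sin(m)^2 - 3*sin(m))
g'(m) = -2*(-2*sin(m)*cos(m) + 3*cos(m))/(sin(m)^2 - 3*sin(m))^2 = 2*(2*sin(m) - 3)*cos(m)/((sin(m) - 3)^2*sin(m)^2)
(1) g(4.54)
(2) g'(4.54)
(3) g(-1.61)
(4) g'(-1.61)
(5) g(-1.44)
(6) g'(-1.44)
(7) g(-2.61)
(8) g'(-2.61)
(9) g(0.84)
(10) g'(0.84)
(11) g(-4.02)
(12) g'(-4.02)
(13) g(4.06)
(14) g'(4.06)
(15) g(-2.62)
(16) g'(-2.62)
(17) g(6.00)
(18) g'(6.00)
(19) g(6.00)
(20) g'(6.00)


(1) = -0.51
(2) = 0.11
(3) = -0.50
(4) = 0.02
(5) = -0.51
(6) = -0.08
(7) = -1.13
(8) = 2.19
(9) = 1.19
(10) = -0.72
(11) = 1.17
(12) = 0.63
(13) = -0.66
(14) = 0.61
(15) = -1.15
(16) = 2.28
(17) = -2.18
(18) = -8.14
(19) = -2.18
(20) = -8.14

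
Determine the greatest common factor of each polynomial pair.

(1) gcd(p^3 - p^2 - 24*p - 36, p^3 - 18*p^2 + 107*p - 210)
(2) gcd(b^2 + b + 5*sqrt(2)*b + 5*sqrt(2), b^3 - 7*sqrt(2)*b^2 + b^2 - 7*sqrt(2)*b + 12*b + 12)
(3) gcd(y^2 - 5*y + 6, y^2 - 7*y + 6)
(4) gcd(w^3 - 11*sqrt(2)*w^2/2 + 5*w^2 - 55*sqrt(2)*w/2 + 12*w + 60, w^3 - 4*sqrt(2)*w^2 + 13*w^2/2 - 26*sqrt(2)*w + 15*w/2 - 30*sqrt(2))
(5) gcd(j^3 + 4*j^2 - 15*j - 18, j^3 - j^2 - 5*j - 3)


(1) = gcd((p - 6)*(p + 2)*(p + 3), (p - 7)*(p - 6)*(p - 5)) = p - 6
(2) = b + 1
(3) = 1
(4) = gcd((w + 5)*(w - 4*sqrt(2))*(w - 3*sqrt(2)/2), (w + 3/2)*(w + 5)*(w - 4*sqrt(2))) = w^2 + w*(5 - 4*sqrt(2)) - 20*sqrt(2)
(5) = gcd((j - 3)*(j + 1)*(j + 6), (j - 3)*(j + 1)^2) = j^2 - 2*j - 3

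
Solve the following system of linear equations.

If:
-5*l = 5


Then:
l = -1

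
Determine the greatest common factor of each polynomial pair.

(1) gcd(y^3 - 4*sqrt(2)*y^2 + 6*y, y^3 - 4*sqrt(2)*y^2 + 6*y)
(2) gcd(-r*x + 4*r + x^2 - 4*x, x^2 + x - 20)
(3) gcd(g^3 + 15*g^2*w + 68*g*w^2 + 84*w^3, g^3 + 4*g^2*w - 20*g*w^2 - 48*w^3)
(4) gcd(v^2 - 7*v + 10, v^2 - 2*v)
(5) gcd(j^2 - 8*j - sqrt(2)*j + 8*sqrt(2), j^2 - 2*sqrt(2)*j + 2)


(1) = gcd(y*(y - 3*sqrt(2))*(y - sqrt(2)), y*(y - 3*sqrt(2))*(y - sqrt(2))) = y^3 - 4*sqrt(2)*y^2 + 6*y
(2) = gcd((-r + x)*(x - 4), (x - 4)*(x + 5)) = x - 4
(3) = gcd((g + 2*w)*(g + 6*w)*(g + 7*w), (g - 4*w)*(g + 2*w)*(g + 6*w)) = g^2 + 8*g*w + 12*w^2
(4) = gcd((v - 5)*(v - 2), v*(v - 2)) = v - 2
(5) = j - sqrt(2)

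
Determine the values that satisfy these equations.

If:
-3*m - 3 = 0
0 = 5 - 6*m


Then:
No Solution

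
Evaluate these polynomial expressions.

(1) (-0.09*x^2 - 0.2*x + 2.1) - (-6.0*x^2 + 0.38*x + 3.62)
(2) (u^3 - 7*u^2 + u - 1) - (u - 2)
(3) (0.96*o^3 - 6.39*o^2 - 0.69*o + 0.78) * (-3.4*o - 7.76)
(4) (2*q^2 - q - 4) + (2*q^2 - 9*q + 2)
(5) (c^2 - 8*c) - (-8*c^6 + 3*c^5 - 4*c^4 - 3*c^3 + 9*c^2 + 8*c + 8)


(1) = 5.91*x^2 - 0.58*x - 1.52
(2) = u^3 - 7*u^2 + 1
(3) = -3.264*o^4 + 14.2764*o^3 + 51.9324*o^2 + 2.7024*o - 6.0528
(4) = 4*q^2 - 10*q - 2
(5) = 8*c^6 - 3*c^5 + 4*c^4 + 3*c^3 - 8*c^2 - 16*c - 8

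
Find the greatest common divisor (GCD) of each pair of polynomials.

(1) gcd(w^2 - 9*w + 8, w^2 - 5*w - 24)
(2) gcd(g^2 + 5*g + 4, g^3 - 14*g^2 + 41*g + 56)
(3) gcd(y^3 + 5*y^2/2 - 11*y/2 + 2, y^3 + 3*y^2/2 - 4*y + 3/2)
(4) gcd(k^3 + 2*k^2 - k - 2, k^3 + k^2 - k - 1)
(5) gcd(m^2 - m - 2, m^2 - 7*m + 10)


(1) = gcd((w - 8)*(w - 1), (w - 8)*(w + 3)) = w - 8
(2) = gcd((g + 1)*(g + 4), (g - 8)*(g - 7)*(g + 1)) = g + 1
(3) = y^2 - 3*y/2 + 1/2
(4) = gcd((k - 1)*(k + 1)*(k + 2), (k - 1)*(k + 1)^2) = k^2 - 1
(5) = m - 2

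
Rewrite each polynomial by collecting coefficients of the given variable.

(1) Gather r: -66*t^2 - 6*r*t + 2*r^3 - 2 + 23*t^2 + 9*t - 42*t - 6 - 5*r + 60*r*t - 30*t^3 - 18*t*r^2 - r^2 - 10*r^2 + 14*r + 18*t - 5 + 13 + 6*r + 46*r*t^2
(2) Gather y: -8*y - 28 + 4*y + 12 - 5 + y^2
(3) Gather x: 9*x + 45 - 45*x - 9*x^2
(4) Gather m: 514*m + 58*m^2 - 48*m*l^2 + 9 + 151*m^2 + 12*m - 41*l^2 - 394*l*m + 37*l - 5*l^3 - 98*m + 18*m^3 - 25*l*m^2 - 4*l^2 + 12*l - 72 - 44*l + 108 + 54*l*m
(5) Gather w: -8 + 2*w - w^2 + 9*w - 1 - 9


(1) = 2*r^3 + r^2*(-18*t - 11) + r*(46*t^2 + 54*t + 15) - 30*t^3 - 43*t^2 - 15*t
(2) = y^2 - 4*y - 21
(3) = -9*x^2 - 36*x + 45
(4) = -5*l^3 - 45*l^2 + 5*l + 18*m^3 + m^2*(209 - 25*l) + m*(-48*l^2 - 340*l + 428) + 45
(5) = -w^2 + 11*w - 18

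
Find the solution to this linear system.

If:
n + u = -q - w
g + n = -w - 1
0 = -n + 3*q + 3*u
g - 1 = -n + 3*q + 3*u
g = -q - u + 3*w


Then:
No Solution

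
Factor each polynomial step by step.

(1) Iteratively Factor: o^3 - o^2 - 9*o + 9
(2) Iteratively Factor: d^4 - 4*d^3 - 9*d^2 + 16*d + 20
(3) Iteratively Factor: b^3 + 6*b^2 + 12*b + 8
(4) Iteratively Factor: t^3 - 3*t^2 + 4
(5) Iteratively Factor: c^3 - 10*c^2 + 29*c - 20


(1) = (o - 1)*(o^2 - 9) = (o - 1)*(o + 3)*(o - 3)
(2) = (d - 5)*(d^3 + d^2 - 4*d - 4) = (d - 5)*(d + 2)*(d^2 - d - 2) = (d - 5)*(d - 2)*(d + 2)*(d + 1)
(3) = (b + 2)*(b^2 + 4*b + 4) = (b + 2)^2*(b + 2)
(4) = (t - 2)*(t^2 - t - 2) = (t - 2)*(t + 1)*(t - 2)
(5) = (c - 1)*(c^2 - 9*c + 20) = (c - 4)*(c - 1)*(c - 5)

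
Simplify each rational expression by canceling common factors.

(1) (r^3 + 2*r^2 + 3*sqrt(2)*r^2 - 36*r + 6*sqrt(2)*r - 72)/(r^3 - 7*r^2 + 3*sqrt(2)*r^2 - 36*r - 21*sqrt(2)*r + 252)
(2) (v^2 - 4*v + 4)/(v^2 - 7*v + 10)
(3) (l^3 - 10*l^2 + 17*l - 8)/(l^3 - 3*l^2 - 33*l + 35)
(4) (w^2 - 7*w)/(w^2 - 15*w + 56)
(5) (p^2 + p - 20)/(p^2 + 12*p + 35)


(1) = (r + 2)/(r - 7)
(2) = (v - 2)/(v - 5)
(3) = (l^2 - 9*l + 8)/(l^2 - 2*l - 35)
(4) = w/(w - 8)
(5) = (p - 4)/(p + 7)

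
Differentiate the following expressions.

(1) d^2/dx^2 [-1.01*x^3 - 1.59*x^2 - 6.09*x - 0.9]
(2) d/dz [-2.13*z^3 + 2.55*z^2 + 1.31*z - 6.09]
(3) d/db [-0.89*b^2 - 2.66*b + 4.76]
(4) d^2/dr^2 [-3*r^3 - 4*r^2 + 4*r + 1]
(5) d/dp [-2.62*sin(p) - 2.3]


(1) = -6.06*x - 3.18
(2) = -6.39*z^2 + 5.1*z + 1.31
(3) = -1.78*b - 2.66
(4) = -18*r - 8
(5) = -2.62*cos(p)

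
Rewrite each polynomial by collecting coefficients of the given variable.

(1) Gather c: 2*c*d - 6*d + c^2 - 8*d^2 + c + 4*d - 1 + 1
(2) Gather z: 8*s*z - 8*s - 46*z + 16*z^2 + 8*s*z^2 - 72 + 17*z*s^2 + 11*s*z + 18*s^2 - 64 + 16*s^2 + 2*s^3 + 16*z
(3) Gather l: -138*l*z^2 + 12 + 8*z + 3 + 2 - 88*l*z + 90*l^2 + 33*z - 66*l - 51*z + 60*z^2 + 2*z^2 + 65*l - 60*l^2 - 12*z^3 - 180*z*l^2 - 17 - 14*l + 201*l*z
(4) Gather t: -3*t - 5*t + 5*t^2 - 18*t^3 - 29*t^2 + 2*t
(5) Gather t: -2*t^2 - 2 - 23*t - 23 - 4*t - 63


(1) = c^2 + c*(2*d + 1) - 8*d^2 - 2*d
(2) = 2*s^3 + 34*s^2 - 8*s + z^2*(8*s + 16) + z*(17*s^2 + 19*s - 30) - 136
(3) = l^2*(30 - 180*z) + l*(-138*z^2 + 113*z - 15) - 12*z^3 + 62*z^2 - 10*z
(4) = -18*t^3 - 24*t^2 - 6*t
(5) = -2*t^2 - 27*t - 88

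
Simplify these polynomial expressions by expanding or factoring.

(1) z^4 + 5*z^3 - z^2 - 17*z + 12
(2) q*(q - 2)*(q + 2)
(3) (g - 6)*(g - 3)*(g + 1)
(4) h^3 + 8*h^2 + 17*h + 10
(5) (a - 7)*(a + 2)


(1) = (z - 1)^2*(z + 3)*(z + 4)
(2) = q^3 - 4*q
(3) = g^3 - 8*g^2 + 9*g + 18
(4) = (h + 1)*(h + 2)*(h + 5)
(5) = a^2 - 5*a - 14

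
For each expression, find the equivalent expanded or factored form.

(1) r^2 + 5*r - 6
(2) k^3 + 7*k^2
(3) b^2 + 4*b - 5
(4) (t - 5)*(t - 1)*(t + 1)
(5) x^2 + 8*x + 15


(1) = (r - 1)*(r + 6)
(2) = k^2*(k + 7)
(3) = (b - 1)*(b + 5)
(4) = t^3 - 5*t^2 - t + 5
(5) = (x + 3)*(x + 5)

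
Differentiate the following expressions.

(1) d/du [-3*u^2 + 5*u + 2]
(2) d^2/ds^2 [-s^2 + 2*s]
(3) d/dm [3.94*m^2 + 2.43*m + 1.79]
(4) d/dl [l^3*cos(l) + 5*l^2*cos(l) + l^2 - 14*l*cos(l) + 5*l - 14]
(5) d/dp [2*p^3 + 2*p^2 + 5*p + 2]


(1) = 5 - 6*u
(2) = -2
(3) = 7.88*m + 2.43
(4) = -l^3*sin(l) - 5*l^2*sin(l) + 3*l^2*cos(l) + 14*l*sin(l) + 10*l*cos(l) + 2*l - 14*cos(l) + 5
(5) = 6*p^2 + 4*p + 5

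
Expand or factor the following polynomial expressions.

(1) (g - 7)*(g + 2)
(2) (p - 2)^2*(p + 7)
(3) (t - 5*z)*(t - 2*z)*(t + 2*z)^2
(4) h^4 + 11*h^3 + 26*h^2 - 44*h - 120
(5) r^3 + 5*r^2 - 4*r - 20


(1) = g^2 - 5*g - 14
(2) = p^3 + 3*p^2 - 24*p + 28
(3) = t^4 - 3*t^3*z - 14*t^2*z^2 + 12*t*z^3 + 40*z^4
(4) = (h - 2)*(h + 2)*(h + 5)*(h + 6)
(5) = (r - 2)*(r + 2)*(r + 5)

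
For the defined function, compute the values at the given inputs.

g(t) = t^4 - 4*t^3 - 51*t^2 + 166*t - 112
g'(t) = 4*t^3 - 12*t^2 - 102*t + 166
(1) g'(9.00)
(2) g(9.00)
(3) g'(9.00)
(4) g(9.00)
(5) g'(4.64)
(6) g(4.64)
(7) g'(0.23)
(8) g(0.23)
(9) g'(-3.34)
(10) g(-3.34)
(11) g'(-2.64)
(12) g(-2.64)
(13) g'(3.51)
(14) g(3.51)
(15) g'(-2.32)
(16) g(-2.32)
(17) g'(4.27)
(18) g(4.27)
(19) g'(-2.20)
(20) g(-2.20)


(1) = 1192.00
(2) = 896.00
(3) = 1192.00
(4) = 896.00
(5) = -166.05
(6) = -375.84
(7) = 141.95
(8) = -76.56
(9) = 223.77
(10) = -961.89
(11) = 278.05
(12) = -783.52
(13) = -166.89
(14) = -178.85
(15) = 288.10
(16) = -692.70
(17) = -176.92
(18) = -312.04
(19) = 289.73
(20) = -658.02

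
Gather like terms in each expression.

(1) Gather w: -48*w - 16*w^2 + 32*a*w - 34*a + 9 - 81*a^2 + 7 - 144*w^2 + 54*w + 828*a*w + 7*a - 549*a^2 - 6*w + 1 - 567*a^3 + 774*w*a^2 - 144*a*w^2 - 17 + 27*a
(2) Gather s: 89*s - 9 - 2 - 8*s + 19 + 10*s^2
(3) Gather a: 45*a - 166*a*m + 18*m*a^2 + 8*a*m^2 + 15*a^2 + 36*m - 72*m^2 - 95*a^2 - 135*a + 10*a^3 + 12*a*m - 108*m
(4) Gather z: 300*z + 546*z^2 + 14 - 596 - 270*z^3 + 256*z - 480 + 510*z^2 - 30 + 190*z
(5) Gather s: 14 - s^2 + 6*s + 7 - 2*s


(1) = -567*a^3 - 630*a^2 + w^2*(-144*a - 160) + w*(774*a^2 + 860*a)
(2) = 10*s^2 + 81*s + 8
(3) = 10*a^3 + a^2*(18*m - 80) + a*(8*m^2 - 154*m - 90) - 72*m^2 - 72*m
(4) = -270*z^3 + 1056*z^2 + 746*z - 1092
(5) = -s^2 + 4*s + 21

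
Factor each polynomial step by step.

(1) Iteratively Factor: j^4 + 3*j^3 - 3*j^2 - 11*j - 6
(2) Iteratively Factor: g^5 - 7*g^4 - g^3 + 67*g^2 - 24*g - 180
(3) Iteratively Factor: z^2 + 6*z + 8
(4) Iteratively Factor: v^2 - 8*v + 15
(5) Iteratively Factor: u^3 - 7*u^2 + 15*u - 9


(1) = (j + 1)*(j^3 + 2*j^2 - 5*j - 6) = (j + 1)*(j + 3)*(j^2 - j - 2) = (j - 2)*(j + 1)*(j + 3)*(j + 1)
(2) = (g + 2)*(g^4 - 9*g^3 + 17*g^2 + 33*g - 90) = (g + 2)^2*(g^3 - 11*g^2 + 39*g - 45) = (g - 3)*(g + 2)^2*(g^2 - 8*g + 15) = (g - 5)*(g - 3)*(g + 2)^2*(g - 3)
(3) = (z + 4)*(z + 2)
(4) = (v - 3)*(v - 5)
(5) = (u - 3)*(u^2 - 4*u + 3) = (u - 3)^2*(u - 1)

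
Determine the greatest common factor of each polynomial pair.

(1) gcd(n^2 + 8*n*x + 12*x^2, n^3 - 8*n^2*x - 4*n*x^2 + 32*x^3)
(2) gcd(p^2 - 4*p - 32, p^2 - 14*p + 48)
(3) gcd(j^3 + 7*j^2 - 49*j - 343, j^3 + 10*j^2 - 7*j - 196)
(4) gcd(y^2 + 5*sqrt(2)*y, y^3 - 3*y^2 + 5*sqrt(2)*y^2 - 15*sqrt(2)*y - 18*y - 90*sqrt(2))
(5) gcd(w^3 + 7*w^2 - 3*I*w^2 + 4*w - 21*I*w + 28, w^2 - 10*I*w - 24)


(1) = n + 2*x
(2) = gcd((p - 8)*(p + 4), (p - 8)*(p - 6)) = p - 8
(3) = gcd((j - 7)*(j + 7)^2, (j - 4)*(j + 7)^2) = j^2 + 14*j + 49
(4) = gcd(y*(y + 5*sqrt(2)), (y - 6)*(y + 3)*(y + 5*sqrt(2))) = y + 5*sqrt(2)
(5) = w - 4*I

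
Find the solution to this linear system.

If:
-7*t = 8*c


Then:
c = -7*t/8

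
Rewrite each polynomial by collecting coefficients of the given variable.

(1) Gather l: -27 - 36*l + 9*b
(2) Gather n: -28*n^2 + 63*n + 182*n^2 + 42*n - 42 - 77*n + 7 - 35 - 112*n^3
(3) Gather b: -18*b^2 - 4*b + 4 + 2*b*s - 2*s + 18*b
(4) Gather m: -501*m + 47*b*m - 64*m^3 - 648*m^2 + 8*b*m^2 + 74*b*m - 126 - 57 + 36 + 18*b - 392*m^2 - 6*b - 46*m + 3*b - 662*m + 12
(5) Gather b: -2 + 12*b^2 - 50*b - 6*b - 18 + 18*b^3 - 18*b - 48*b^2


(1) = 9*b - 36*l - 27
(2) = -112*n^3 + 154*n^2 + 28*n - 70
(3) = -18*b^2 + b*(2*s + 14) - 2*s + 4
(4) = 15*b - 64*m^3 + m^2*(8*b - 1040) + m*(121*b - 1209) - 135
(5) = 18*b^3 - 36*b^2 - 74*b - 20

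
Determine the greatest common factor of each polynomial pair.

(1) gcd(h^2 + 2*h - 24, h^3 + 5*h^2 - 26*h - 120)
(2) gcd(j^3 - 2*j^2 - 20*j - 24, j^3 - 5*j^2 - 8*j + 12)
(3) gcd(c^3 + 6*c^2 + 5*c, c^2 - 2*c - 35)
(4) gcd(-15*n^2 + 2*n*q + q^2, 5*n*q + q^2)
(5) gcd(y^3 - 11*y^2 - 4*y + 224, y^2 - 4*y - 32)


(1) = gcd((h - 4)*(h + 6), (h - 5)*(h + 4)*(h + 6)) = h + 6
(2) = gcd((j - 6)*(j + 2)^2, (j - 6)*(j - 1)*(j + 2)) = j^2 - 4*j - 12
(3) = c + 5
(4) = 5*n + q
(5) = y^2 - 4*y - 32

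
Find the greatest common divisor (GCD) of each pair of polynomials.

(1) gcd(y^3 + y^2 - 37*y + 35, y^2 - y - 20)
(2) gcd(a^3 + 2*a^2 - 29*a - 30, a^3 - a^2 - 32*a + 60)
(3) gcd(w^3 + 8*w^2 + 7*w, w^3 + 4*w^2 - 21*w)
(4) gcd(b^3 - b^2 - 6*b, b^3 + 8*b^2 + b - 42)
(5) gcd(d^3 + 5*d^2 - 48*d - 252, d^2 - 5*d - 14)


(1) = y - 5
(2) = a^2 + a - 30
(3) = w^2 + 7*w
(4) = gcd(b*(b - 3)*(b + 2), (b - 2)*(b + 3)*(b + 7)) = 1
(5) = gcd((d - 7)*(d + 6)^2, (d - 7)*(d + 2)) = d - 7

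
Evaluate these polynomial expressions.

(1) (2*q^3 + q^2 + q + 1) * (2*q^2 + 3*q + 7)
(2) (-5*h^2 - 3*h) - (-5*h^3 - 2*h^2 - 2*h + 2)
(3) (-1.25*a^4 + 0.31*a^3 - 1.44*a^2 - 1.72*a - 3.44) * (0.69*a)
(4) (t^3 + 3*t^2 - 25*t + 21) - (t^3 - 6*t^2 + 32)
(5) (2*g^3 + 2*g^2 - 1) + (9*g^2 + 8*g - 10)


(1) = 4*q^5 + 8*q^4 + 19*q^3 + 12*q^2 + 10*q + 7
(2) = 5*h^3 - 3*h^2 - h - 2
(3) = -0.8625*a^5 + 0.2139*a^4 - 0.9936*a^3 - 1.1868*a^2 - 2.3736*a
(4) = 9*t^2 - 25*t - 11
(5) = 2*g^3 + 11*g^2 + 8*g - 11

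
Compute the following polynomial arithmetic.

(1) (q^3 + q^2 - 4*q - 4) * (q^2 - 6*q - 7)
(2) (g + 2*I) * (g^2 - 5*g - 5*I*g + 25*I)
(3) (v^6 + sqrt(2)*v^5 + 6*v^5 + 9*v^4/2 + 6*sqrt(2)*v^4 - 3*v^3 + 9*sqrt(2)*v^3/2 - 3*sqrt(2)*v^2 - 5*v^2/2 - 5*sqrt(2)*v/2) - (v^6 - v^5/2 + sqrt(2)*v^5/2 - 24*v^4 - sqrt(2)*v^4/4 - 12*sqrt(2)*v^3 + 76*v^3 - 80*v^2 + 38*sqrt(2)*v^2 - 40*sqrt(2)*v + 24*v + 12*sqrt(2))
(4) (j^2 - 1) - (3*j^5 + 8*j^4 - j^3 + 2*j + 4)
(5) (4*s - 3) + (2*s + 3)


(1) = q^5 - 5*q^4 - 17*q^3 + 13*q^2 + 52*q + 28
(2) = g^3 - 5*g^2 - 3*I*g^2 + 10*g + 15*I*g - 50
(3) = sqrt(2)*v^5/2 + 13*v^5/2 + 25*sqrt(2)*v^4/4 + 57*v^4/2 - 79*v^3 + 33*sqrt(2)*v^3/2 - 41*sqrt(2)*v^2 + 155*v^2/2 - 24*v + 75*sqrt(2)*v/2 - 12*sqrt(2)
(4) = -3*j^5 - 8*j^4 + j^3 + j^2 - 2*j - 5
(5) = 6*s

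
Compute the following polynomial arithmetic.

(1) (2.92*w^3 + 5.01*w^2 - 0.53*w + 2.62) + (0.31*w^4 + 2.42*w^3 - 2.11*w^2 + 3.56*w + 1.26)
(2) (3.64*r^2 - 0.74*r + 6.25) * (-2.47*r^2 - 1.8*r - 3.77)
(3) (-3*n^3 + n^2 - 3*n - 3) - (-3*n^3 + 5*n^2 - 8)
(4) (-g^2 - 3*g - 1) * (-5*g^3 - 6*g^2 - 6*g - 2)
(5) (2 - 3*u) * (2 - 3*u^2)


(1) = 0.31*w^4 + 5.34*w^3 + 2.9*w^2 + 3.03*w + 3.88
(2) = -8.9908*r^4 - 4.7242*r^3 - 27.8283*r^2 - 8.4602*r - 23.5625
(3) = -4*n^2 - 3*n + 5
(4) = 5*g^5 + 21*g^4 + 29*g^3 + 26*g^2 + 12*g + 2
(5) = 9*u^3 - 6*u^2 - 6*u + 4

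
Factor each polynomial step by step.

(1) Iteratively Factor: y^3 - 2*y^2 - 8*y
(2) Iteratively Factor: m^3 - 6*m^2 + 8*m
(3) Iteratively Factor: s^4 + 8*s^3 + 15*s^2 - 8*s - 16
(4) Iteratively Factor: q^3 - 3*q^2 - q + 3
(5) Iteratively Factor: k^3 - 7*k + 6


(1) = (y + 2)*(y^2 - 4*y) = (y - 4)*(y + 2)*(y)
(2) = (m - 4)*(m^2 - 2*m) = m*(m - 4)*(m - 2)
(3) = (s - 1)*(s^3 + 9*s^2 + 24*s + 16) = (s - 1)*(s + 1)*(s^2 + 8*s + 16) = (s - 1)*(s + 1)*(s + 4)*(s + 4)
(4) = (q - 3)*(q^2 - 1) = (q - 3)*(q + 1)*(q - 1)
(5) = (k - 2)*(k^2 + 2*k - 3) = (k - 2)*(k + 3)*(k - 1)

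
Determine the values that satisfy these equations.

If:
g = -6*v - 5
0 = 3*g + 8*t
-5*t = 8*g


Then:
g = 0
t = 0
v = -5/6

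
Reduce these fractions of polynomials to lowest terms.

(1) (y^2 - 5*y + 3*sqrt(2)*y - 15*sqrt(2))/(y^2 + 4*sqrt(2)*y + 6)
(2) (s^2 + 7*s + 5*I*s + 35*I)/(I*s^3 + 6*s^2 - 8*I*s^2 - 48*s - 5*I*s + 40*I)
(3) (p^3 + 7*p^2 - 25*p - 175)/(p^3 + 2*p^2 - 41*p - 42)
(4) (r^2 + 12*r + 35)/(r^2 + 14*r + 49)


(1) = (y - 5)/(y + sqrt(2))
(2) = (-I*s^2 + s*(5 - 7*I) + 35)/(s^3 + s^2*(-8 - 6*I) + s*(-5 + 48*I) + 40)
(3) = (p^2 - 25)/(p^2 - 5*p - 6)
(4) = (r + 5)/(r + 7)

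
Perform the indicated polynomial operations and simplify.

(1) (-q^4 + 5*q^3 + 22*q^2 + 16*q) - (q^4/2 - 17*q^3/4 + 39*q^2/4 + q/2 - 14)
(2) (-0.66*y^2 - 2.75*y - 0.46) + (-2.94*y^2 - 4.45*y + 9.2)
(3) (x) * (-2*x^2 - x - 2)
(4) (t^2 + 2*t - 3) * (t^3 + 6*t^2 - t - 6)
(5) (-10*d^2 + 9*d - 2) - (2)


(1) = -3*q^4/2 + 37*q^3/4 + 49*q^2/4 + 31*q/2 + 14
(2) = -3.6*y^2 - 7.2*y + 8.74
(3) = -2*x^3 - x^2 - 2*x
(4) = t^5 + 8*t^4 + 8*t^3 - 26*t^2 - 9*t + 18
(5) = -10*d^2 + 9*d - 4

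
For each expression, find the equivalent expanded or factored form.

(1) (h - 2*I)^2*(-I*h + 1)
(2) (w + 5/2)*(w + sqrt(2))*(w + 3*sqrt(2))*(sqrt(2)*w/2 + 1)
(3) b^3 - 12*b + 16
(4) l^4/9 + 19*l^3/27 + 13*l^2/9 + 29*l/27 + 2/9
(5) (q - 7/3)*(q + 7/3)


(1) = -I*h^3 - 3*h^2 - 4
(2) = sqrt(2)*w^4/2 + 5*sqrt(2)*w^3/4 + 5*w^3 + 7*sqrt(2)*w^2 + 25*w^2/2 + 6*w + 35*sqrt(2)*w/2 + 15
(3) = (b - 2)^2*(b + 4)
(4) = (l/3 + 1/3)*(l/3 + 1)*(l + 1/3)*(l + 2)
(5) = q^2 - 49/9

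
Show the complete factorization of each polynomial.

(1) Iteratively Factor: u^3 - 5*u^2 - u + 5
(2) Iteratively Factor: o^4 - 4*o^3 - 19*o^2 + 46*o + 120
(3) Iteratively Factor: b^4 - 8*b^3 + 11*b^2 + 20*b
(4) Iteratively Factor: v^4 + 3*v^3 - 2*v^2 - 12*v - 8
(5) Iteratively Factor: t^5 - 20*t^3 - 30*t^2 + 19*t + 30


(1) = (u + 1)*(u^2 - 6*u + 5) = (u - 5)*(u + 1)*(u - 1)
(2) = (o + 3)*(o^3 - 7*o^2 + 2*o + 40) = (o - 4)*(o + 3)*(o^2 - 3*o - 10) = (o - 5)*(o - 4)*(o + 3)*(o + 2)
(3) = (b - 4)*(b^3 - 4*b^2 - 5*b) = (b - 5)*(b - 4)*(b^2 + b) = (b - 5)*(b - 4)*(b + 1)*(b)
(4) = (v - 2)*(v^3 + 5*v^2 + 8*v + 4) = (v - 2)*(v + 2)*(v^2 + 3*v + 2) = (v - 2)*(v + 1)*(v + 2)*(v + 2)
(5) = (t - 5)*(t^4 + 5*t^3 + 5*t^2 - 5*t - 6) = (t - 5)*(t + 1)*(t^3 + 4*t^2 + t - 6) = (t - 5)*(t - 1)*(t + 1)*(t^2 + 5*t + 6) = (t - 5)*(t - 1)*(t + 1)*(t + 3)*(t + 2)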